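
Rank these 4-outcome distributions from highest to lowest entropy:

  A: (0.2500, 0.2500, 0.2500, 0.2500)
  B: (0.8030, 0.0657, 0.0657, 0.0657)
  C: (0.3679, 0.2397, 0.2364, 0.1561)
A > C > B

Key insight: Entropy is maximized by uniform distributions and minimized by concentrated distributions.

- Uniform distributions have maximum entropy log₂(4) = 2.0000 bits
- The more "peaked" or concentrated a distribution, the lower its entropy

Entropies:
  H(A) = 2.0000 bits
  H(B) = 1.0281 bits
  H(C) = 1.9348 bits

Ranking: A > C > B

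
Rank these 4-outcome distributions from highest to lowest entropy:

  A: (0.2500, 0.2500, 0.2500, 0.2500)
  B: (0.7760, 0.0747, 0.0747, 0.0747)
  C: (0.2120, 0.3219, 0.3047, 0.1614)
A > C > B

Key insight: Entropy is maximized by uniform distributions and minimized by concentrated distributions.

- Uniform distributions have maximum entropy log₂(4) = 2.0000 bits
- The more "peaked" or concentrated a distribution, the lower its entropy

Entropies:
  H(A) = 2.0000 bits
  H(B) = 1.1224 bits
  H(C) = 1.9479 bits

Ranking: A > C > B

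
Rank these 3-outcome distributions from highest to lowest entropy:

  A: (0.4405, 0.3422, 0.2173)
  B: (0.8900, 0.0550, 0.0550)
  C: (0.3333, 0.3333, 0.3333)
C > A > B

Key insight: Entropy is maximized by uniform distributions and minimized by concentrated distributions.

- Uniform distributions have maximum entropy log₂(3) = 1.5850 bits
- The more "peaked" or concentrated a distribution, the lower its entropy

Entropies:
  H(A) = 1.5290 bits
  H(B) = 0.6099 bits
  H(C) = 1.5850 bits

Ranking: C > A > B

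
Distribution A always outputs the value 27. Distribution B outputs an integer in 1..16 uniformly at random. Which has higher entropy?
B

A is deterministic, so H(A) = 0. B is uniform over 16 outcomes, so H(B) = log₂(16) = 4.000 bits. Any distribution with genuine randomness has higher entropy than a deterministic one.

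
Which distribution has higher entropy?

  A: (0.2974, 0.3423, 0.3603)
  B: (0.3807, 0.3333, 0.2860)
A

Both distributions are close to uniform, making this a harder comparison.

H(A) = 1.5804 bits
H(B) = 1.5752 bits

The distribution closer to uniform has higher entropy.
Answer: A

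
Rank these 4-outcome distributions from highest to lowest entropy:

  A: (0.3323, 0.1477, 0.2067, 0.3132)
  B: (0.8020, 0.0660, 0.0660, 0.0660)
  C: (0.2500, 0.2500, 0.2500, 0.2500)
C > A > B

Key insight: Entropy is maximized by uniform distributions and minimized by concentrated distributions.

- Uniform distributions have maximum entropy log₂(4) = 2.0000 bits
- The more "peaked" or concentrated a distribution, the lower its entropy

Entropies:
  H(A) = 1.9305 bits
  H(B) = 1.0317 bits
  H(C) = 2.0000 bits

Ranking: C > A > B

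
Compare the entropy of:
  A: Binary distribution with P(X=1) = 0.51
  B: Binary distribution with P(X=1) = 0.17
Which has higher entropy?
A

For binary distributions, entropy is maximized at p=0.5 and decreases as p moves toward 0 or 1.

H(A) = H(0.51) = 0.9997 bits
H(B) = H(0.17) = 0.6577 bits

Distribution A (p=0.51) is closer to uniform (p=0.5), so it has higher entropy.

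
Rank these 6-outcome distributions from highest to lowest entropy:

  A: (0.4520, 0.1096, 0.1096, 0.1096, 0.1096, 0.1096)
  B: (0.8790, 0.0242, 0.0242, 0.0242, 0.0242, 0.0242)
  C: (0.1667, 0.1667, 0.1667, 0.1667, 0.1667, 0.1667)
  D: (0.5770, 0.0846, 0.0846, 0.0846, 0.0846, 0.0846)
C > A > D > B

Key insight: Entropy is maximized by uniform distributions and minimized by concentrated distributions.

Entropies:
  H(A) = 2.2658 bits
  H(B) = 0.8132 bits
  H(C) = 2.5850 bits
  H(D) = 1.9650 bits

Ranking: C > A > D > B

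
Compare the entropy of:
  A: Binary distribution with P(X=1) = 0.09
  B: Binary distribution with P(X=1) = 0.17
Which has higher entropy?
B

For binary distributions, entropy is maximized at p=0.5 and decreases as p moves toward 0 or 1.

H(A) = H(0.09) = 0.4365 bits
H(B) = H(0.17) = 0.6577 bits

Distribution B (p=0.17) is closer to uniform (p=0.5), so it has higher entropy.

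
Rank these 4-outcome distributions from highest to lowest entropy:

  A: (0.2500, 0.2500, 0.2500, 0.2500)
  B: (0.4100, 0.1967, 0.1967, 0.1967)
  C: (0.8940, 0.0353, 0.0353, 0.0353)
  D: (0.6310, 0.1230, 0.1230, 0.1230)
A > B > D > C

Key insight: Entropy is maximized by uniform distributions and minimized by concentrated distributions.

Entropies:
  H(A) = 2.0000 bits
  H(B) = 1.9116 bits
  H(C) = 0.6557 bits
  H(D) = 1.5348 bits

Ranking: A > B > D > C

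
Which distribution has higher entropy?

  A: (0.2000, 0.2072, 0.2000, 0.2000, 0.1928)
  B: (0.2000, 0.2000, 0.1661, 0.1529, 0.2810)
A

Both distributions are close to uniform, making this a harder comparison.

H(A) = 2.3216 bits
H(B) = 2.2878 bits

The distribution closer to uniform has higher entropy.
Answer: A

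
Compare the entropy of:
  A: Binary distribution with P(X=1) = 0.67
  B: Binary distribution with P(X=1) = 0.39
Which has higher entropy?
B

For binary distributions, entropy is maximized at p=0.5 and decreases as p moves toward 0 or 1.

H(A) = H(0.67) = 0.9149 bits
H(B) = H(0.39) = 0.9648 bits

Distribution B (p=0.39) is closer to uniform (p=0.5), so it has higher entropy.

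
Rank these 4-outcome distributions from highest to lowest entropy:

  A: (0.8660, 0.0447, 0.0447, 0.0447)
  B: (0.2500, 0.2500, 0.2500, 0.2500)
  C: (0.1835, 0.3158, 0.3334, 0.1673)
B > C > A

Key insight: Entropy is maximized by uniform distributions and minimized by concentrated distributions.

- Uniform distributions have maximum entropy log₂(4) = 2.0000 bits
- The more "peaked" or concentrated a distribution, the lower its entropy

Entropies:
  H(A) = 0.7807 bits
  H(B) = 2.0000 bits
  H(C) = 1.9339 bits

Ranking: B > C > A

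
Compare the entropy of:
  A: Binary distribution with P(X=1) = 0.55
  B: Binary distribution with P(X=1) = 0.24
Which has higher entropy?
A

For binary distributions, entropy is maximized at p=0.5 and decreases as p moves toward 0 or 1.

H(A) = H(0.55) = 0.9928 bits
H(B) = H(0.24) = 0.7950 bits

Distribution A (p=0.55) is closer to uniform (p=0.5), so it has higher entropy.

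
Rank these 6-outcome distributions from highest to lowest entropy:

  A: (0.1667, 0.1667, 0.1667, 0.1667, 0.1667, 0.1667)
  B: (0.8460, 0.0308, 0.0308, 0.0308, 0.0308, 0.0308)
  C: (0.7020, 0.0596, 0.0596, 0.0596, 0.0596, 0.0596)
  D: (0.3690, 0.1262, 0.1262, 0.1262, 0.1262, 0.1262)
A > D > C > B

Key insight: Entropy is maximized by uniform distributions and minimized by concentrated distributions.

Entropies:
  H(A) = 2.5850 bits
  H(B) = 0.9773 bits
  H(C) = 1.5708 bits
  H(D) = 2.4150 bits

Ranking: A > D > C > B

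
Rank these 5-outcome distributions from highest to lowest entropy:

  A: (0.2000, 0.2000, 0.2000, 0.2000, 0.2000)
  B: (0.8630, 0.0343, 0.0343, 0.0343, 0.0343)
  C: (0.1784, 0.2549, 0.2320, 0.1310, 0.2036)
A > C > B

Key insight: Entropy is maximized by uniform distributions and minimized by concentrated distributions.

- Uniform distributions have maximum entropy log₂(5) = 2.3219 bits
- The more "peaked" or concentrated a distribution, the lower its entropy

Entropies:
  H(A) = 2.3219 bits
  H(B) = 0.8503 bits
  H(C) = 2.2870 bits

Ranking: A > C > B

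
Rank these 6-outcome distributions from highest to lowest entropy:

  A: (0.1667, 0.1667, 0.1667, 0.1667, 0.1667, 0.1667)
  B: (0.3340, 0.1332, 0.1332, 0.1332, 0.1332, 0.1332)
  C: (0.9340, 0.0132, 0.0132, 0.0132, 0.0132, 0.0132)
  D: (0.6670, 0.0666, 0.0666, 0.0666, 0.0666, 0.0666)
A > B > D > C

Key insight: Entropy is maximized by uniform distributions and minimized by concentrated distributions.

Entropies:
  H(A) = 2.5850 bits
  H(B) = 2.4654 bits
  H(C) = 0.5041 bits
  H(D) = 1.6912 bits

Ranking: A > B > D > C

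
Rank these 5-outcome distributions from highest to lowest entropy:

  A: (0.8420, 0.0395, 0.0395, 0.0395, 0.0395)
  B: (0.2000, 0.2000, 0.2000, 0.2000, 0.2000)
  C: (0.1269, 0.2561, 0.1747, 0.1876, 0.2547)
B > C > A

Key insight: Entropy is maximized by uniform distributions and minimized by concentrated distributions.

- Uniform distributions have maximum entropy log₂(5) = 2.3219 bits
- The more "peaked" or concentrated a distribution, the lower its entropy

Entropies:
  H(A) = 0.9455 bits
  H(B) = 2.3219 bits
  H(C) = 2.2764 bits

Ranking: B > C > A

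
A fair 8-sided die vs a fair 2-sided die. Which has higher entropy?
8-sided die

Both are uniform distributions; for uniform over n outcomes, H = log₂(n). H(8-sided) = log₂(8) = 3.000 bits and H(2-sided) = log₂(2) = 1.000 bits. More outcomes in a uniform distribution means higher entropy.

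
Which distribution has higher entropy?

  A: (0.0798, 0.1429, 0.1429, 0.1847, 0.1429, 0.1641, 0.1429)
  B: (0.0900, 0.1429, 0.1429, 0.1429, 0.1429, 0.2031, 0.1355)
B

Both distributions are close to uniform, making this a harder comparison.

H(A) = 2.7732 bits
H(B) = 2.7746 bits

The distribution closer to uniform has higher entropy.
Answer: B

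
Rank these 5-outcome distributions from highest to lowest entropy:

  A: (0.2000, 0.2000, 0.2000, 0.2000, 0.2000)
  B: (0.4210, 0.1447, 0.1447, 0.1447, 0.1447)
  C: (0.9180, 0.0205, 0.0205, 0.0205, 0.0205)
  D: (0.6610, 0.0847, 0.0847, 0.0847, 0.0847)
A > B > D > C

Key insight: Entropy is maximized by uniform distributions and minimized by concentrated distributions.

Entropies:
  H(A) = 2.3219 bits
  H(B) = 2.1399 bits
  H(C) = 0.5732 bits
  H(D) = 1.6019 bits

Ranking: A > B > D > C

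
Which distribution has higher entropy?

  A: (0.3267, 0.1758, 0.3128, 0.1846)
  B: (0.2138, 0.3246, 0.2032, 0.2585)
B

Both distributions are close to uniform, making this a harder comparison.

H(A) = 1.9427 bits
H(B) = 1.9744 bits

The distribution closer to uniform has higher entropy.
Answer: B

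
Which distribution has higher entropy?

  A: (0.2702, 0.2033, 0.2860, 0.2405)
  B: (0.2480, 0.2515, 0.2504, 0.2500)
B

Both distributions are close to uniform, making this a harder comparison.

H(A) = 1.9883 bits
H(B) = 2.0000 bits

The distribution closer to uniform has higher entropy.
Answer: B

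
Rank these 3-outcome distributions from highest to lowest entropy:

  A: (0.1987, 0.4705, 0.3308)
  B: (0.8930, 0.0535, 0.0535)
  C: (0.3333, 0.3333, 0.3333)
C > A > B

Key insight: Entropy is maximized by uniform distributions and minimized by concentrated distributions.

- Uniform distributions have maximum entropy log₂(3) = 1.5850 bits
- The more "peaked" or concentrated a distribution, the lower its entropy

Entropies:
  H(A) = 1.5029 bits
  H(B) = 0.5978 bits
  H(C) = 1.5850 bits

Ranking: C > A > B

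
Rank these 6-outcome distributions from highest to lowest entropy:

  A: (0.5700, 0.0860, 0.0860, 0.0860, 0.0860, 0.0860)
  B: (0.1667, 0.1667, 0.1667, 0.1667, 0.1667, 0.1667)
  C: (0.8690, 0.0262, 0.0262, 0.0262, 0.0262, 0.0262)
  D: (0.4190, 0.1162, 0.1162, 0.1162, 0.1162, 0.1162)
B > D > A > C

Key insight: Entropy is maximized by uniform distributions and minimized by concentrated distributions.

Entropies:
  H(A) = 1.9842 bits
  H(B) = 2.5850 bits
  H(C) = 0.8643 bits
  H(D) = 2.3300 bits

Ranking: B > D > A > C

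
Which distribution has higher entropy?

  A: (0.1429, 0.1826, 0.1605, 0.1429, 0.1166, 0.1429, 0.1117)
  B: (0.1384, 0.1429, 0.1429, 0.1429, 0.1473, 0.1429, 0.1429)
B

Both distributions are close to uniform, making this a harder comparison.

H(A) = 2.7895 bits
H(B) = 2.8072 bits

The distribution closer to uniform has higher entropy.
Answer: B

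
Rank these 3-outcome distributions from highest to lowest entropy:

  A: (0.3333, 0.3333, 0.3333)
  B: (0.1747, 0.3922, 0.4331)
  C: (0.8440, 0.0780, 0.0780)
A > B > C

Key insight: Entropy is maximized by uniform distributions and minimized by concentrated distributions.

- Uniform distributions have maximum entropy log₂(3) = 1.5850 bits
- The more "peaked" or concentrated a distribution, the lower its entropy

Entropies:
  H(A) = 1.5850 bits
  H(B) = 1.4922 bits
  H(C) = 0.7807 bits

Ranking: A > B > C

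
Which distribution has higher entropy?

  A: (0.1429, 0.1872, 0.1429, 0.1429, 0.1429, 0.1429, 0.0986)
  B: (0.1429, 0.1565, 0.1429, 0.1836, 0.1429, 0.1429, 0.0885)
A

Both distributions are close to uniform, making this a harder comparison.

H(A) = 2.7872 bits
H(B) = 2.7815 bits

The distribution closer to uniform has higher entropy.
Answer: A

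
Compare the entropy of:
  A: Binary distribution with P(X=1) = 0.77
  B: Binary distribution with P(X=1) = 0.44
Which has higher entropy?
B

For binary distributions, entropy is maximized at p=0.5 and decreases as p moves toward 0 or 1.

H(A) = H(0.77) = 0.7780 bits
H(B) = H(0.44) = 0.9896 bits

Distribution B (p=0.44) is closer to uniform (p=0.5), so it has higher entropy.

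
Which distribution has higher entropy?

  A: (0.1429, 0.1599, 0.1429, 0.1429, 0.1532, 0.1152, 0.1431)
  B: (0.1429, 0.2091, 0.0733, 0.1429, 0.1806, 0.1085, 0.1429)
A

Both distributions are close to uniform, making this a harder comparison.

H(A) = 2.8013 bits
H(B) = 2.7450 bits

The distribution closer to uniform has higher entropy.
Answer: A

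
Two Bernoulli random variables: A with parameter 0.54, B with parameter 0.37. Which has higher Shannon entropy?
A

For binary distributions, entropy is maximized at p=0.5 and decreases as p moves toward 0 or 1.

H(A) = H(0.54) = 0.9954 bits
H(B) = H(0.37) = 0.9507 bits

Distribution A (p=0.54) is closer to uniform (p=0.5), so it has higher entropy.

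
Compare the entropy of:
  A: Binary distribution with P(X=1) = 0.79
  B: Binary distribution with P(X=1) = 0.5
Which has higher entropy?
B

For binary distributions, entropy is maximized at p=0.5 and decreases as p moves toward 0 or 1.

H(A) = H(0.79) = 0.7415 bits
H(B) = H(0.5) = 1.0000 bits

Distribution B (p=0.5) is closer to uniform (p=0.5), so it has higher entropy.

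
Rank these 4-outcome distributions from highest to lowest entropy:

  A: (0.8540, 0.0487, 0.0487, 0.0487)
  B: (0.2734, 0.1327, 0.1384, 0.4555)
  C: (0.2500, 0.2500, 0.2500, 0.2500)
C > B > A

Key insight: Entropy is maximized by uniform distributions and minimized by concentrated distributions.

- Uniform distributions have maximum entropy log₂(4) = 2.0000 bits
- The more "peaked" or concentrated a distribution, the lower its entropy

Entropies:
  H(A) = 0.8311 bits
  H(B) = 1.8098 bits
  H(C) = 2.0000 bits

Ranking: C > B > A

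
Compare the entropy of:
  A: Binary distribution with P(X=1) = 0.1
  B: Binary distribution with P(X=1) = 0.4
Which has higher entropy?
B

For binary distributions, entropy is maximized at p=0.5 and decreases as p moves toward 0 or 1.

H(A) = H(0.1) = 0.4690 bits
H(B) = H(0.4) = 0.9710 bits

Distribution B (p=0.4) is closer to uniform (p=0.5), so it has higher entropy.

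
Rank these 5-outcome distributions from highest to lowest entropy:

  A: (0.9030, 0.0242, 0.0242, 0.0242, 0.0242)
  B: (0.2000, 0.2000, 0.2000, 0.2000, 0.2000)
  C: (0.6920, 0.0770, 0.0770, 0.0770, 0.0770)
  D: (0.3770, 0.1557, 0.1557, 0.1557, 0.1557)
B > D > C > A

Key insight: Entropy is maximized by uniform distributions and minimized by concentrated distributions.

Entropies:
  H(A) = 0.6534 bits
  H(B) = 2.3219 bits
  H(C) = 1.5069 bits
  H(D) = 2.2019 bits

Ranking: B > D > C > A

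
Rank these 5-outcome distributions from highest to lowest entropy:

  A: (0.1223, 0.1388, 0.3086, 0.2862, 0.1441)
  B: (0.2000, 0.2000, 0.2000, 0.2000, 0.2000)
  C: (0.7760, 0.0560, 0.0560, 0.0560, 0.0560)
B > A > C

Key insight: Entropy is maximized by uniform distributions and minimized by concentrated distributions.

- Uniform distributions have maximum entropy log₂(5) = 2.3219 bits
- The more "peaked" or concentrated a distribution, the lower its entropy

Entropies:
  H(A) = 2.2090 bits
  H(B) = 2.3219 bits
  H(C) = 1.2154 bits

Ranking: B > A > C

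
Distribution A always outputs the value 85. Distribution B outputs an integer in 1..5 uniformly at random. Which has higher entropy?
B

A is deterministic, so H(A) = 0. B is uniform over 5 outcomes, so H(B) = log₂(5) = 2.322 bits. Any distribution with genuine randomness has higher entropy than a deterministic one.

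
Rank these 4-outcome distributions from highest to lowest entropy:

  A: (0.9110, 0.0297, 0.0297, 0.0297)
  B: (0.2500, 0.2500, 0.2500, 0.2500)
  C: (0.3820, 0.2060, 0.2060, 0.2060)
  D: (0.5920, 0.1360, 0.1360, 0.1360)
B > C > D > A

Key insight: Entropy is maximized by uniform distributions and minimized by concentrated distributions.

Entropies:
  H(A) = 0.5742 bits
  H(B) = 2.0000 bits
  H(C) = 1.9389 bits
  H(D) = 1.6221 bits

Ranking: B > C > D > A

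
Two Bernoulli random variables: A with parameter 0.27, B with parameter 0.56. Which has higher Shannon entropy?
B

For binary distributions, entropy is maximized at p=0.5 and decreases as p moves toward 0 or 1.

H(A) = H(0.27) = 0.8415 bits
H(B) = H(0.56) = 0.9896 bits

Distribution B (p=0.56) is closer to uniform (p=0.5), so it has higher entropy.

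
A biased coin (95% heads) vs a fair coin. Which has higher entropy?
Fair coin

The fair coin is uniform (p=0.5), maximizing binary entropy at 1 bit. The biased coin has H(0.95) ≈ 0.286 bits — its outcome is more predictable, so its entropy is lower.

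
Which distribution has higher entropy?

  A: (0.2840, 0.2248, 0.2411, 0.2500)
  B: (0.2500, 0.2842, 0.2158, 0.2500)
A

Both distributions are close to uniform, making this a harder comparison.

H(A) = 1.9947 bits
H(B) = 1.9932 bits

The distribution closer to uniform has higher entropy.
Answer: A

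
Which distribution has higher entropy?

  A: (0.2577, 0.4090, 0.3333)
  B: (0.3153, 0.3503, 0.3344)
B

Both distributions are close to uniform, making this a harder comparison.

H(A) = 1.5600 bits
H(B) = 1.5836 bits

The distribution closer to uniform has higher entropy.
Answer: B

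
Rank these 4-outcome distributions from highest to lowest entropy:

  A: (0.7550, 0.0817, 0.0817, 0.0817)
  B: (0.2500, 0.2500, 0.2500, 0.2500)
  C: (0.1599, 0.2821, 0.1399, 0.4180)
B > C > A

Key insight: Entropy is maximized by uniform distributions and minimized by concentrated distributions.

- Uniform distributions have maximum entropy log₂(4) = 2.0000 bits
- The more "peaked" or concentrated a distribution, the lower its entropy

Entropies:
  H(A) = 1.1916 bits
  H(B) = 2.0000 bits
  H(C) = 1.8610 bits

Ranking: B > C > A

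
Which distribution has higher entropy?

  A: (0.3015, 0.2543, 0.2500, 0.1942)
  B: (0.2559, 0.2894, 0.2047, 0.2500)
B

Both distributions are close to uniform, making this a harder comparison.

H(A) = 1.9830 bits
H(B) = 1.9893 bits

The distribution closer to uniform has higher entropy.
Answer: B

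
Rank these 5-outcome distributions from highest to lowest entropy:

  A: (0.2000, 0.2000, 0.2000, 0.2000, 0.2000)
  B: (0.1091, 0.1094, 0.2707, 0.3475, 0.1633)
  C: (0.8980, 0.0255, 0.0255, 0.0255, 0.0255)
A > B > C

Key insight: Entropy is maximized by uniform distributions and minimized by concentrated distributions.

- Uniform distributions have maximum entropy log₂(5) = 2.3219 bits
- The more "peaked" or concentrated a distribution, the lower its entropy

Entropies:
  H(A) = 2.3219 bits
  H(B) = 2.1652 bits
  H(C) = 0.6793 bits

Ranking: A > B > C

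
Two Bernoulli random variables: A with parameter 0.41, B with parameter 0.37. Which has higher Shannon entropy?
A

For binary distributions, entropy is maximized at p=0.5 and decreases as p moves toward 0 or 1.

H(A) = H(0.41) = 0.9765 bits
H(B) = H(0.37) = 0.9507 bits

Distribution A (p=0.41) is closer to uniform (p=0.5), so it has higher entropy.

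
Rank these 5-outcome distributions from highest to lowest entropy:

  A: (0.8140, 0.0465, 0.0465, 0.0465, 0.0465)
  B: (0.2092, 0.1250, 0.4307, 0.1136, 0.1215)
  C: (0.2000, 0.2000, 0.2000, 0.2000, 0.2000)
C > B > A

Key insight: Entropy is maximized by uniform distributions and minimized by concentrated distributions.

- Uniform distributions have maximum entropy log₂(5) = 2.3219 bits
- The more "peaked" or concentrated a distribution, the lower its entropy

Entropies:
  H(A) = 1.0650 bits
  H(B) = 2.0965 bits
  H(C) = 2.3219 bits

Ranking: C > B > A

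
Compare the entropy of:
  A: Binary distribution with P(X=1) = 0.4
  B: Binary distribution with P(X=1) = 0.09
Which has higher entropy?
A

For binary distributions, entropy is maximized at p=0.5 and decreases as p moves toward 0 or 1.

H(A) = H(0.4) = 0.9710 bits
H(B) = H(0.09) = 0.4365 bits

Distribution A (p=0.4) is closer to uniform (p=0.5), so it has higher entropy.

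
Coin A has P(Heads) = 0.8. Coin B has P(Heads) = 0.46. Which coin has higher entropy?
B

For binary distributions, entropy is maximized at p=0.5 and decreases as p moves toward 0 or 1.

H(A) = H(0.8) = 0.7219 bits
H(B) = H(0.46) = 0.9954 bits

Distribution B (p=0.46) is closer to uniform (p=0.5), so it has higher entropy.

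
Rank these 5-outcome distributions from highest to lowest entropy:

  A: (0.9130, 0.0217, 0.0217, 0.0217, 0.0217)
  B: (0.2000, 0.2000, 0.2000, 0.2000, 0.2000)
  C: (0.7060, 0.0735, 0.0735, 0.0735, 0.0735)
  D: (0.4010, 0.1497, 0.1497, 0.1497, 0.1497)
B > D > C > A

Key insight: Entropy is maximized by uniform distributions and minimized by concentrated distributions.

Entropies:
  H(A) = 0.6004 bits
  H(B) = 2.3219 bits
  H(C) = 1.4618 bits
  H(D) = 2.1695 bits

Ranking: B > D > C > A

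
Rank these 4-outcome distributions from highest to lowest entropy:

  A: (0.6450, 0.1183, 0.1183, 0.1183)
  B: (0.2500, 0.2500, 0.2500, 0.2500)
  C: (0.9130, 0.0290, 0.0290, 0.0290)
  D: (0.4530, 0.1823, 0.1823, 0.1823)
B > D > A > C

Key insight: Entropy is maximized by uniform distributions and minimized by concentrated distributions.

Entropies:
  H(A) = 1.5011 bits
  H(B) = 2.0000 bits
  H(C) = 0.5643 bits
  H(D) = 1.8606 bits

Ranking: B > D > A > C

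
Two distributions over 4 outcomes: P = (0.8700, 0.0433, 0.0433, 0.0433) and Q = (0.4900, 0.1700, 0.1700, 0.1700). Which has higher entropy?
Q

P is highly concentrated on one outcome (87%), making it nearly deterministic. Q spreads its mass more evenly (max 49%). The more spread-out distribution has higher entropy: H(P) ≈ 0.763 bits, H(Q) ≈ 1.808 bits.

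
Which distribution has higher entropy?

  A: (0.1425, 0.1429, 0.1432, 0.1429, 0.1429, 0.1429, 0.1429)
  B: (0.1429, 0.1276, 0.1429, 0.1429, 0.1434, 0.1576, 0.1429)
A

Both distributions are close to uniform, making this a harder comparison.

H(A) = 2.8074 bits
H(B) = 2.8051 bits

The distribution closer to uniform has higher entropy.
Answer: A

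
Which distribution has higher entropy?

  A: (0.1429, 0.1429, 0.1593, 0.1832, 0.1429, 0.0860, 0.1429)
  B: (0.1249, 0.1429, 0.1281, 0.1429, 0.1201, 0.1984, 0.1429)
B

Both distributions are close to uniform, making this a harder comparison.

H(A) = 2.7794 bits
H(B) = 2.7879 bits

The distribution closer to uniform has higher entropy.
Answer: B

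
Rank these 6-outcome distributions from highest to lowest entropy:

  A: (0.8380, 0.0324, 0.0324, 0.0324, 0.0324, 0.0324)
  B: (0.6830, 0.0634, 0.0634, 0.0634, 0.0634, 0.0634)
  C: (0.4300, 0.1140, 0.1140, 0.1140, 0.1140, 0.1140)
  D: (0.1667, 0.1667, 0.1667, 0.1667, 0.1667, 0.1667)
D > C > B > A

Key insight: Entropy is maximized by uniform distributions and minimized by concentrated distributions.

Entropies:
  H(A) = 1.0152 bits
  H(B) = 1.6371 bits
  H(C) = 2.3093 bits
  H(D) = 2.5850 bits

Ranking: D > C > B > A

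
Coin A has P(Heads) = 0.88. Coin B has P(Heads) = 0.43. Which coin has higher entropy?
B

For binary distributions, entropy is maximized at p=0.5 and decreases as p moves toward 0 or 1.

H(A) = H(0.88) = 0.5294 bits
H(B) = H(0.43) = 0.9858 bits

Distribution B (p=0.43) is closer to uniform (p=0.5), so it has higher entropy.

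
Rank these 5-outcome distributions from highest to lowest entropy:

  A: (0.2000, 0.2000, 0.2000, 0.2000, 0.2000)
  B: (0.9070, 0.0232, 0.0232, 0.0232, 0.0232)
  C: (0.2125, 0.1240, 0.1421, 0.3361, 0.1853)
A > C > B

Key insight: Entropy is maximized by uniform distributions and minimized by concentrated distributions.

- Uniform distributions have maximum entropy log₂(5) = 2.3219 bits
- The more "peaked" or concentrated a distribution, the lower its entropy

Entropies:
  H(A) = 2.3219 bits
  H(B) = 0.6324 bits
  H(C) = 2.2277 bits

Ranking: A > C > B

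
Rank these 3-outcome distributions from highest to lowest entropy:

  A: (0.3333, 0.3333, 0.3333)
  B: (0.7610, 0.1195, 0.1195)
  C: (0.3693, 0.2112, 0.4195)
A > C > B

Key insight: Entropy is maximized by uniform distributions and minimized by concentrated distributions.

- Uniform distributions have maximum entropy log₂(3) = 1.5850 bits
- The more "peaked" or concentrated a distribution, the lower its entropy

Entropies:
  H(A) = 1.5850 bits
  H(B) = 1.0324 bits
  H(C) = 1.5302 bits

Ranking: A > C > B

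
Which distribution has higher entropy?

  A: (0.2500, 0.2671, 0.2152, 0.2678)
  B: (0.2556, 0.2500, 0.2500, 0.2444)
B

Both distributions are close to uniform, making this a harder comparison.

H(A) = 1.9946 bits
H(B) = 1.9998 bits

The distribution closer to uniform has higher entropy.
Answer: B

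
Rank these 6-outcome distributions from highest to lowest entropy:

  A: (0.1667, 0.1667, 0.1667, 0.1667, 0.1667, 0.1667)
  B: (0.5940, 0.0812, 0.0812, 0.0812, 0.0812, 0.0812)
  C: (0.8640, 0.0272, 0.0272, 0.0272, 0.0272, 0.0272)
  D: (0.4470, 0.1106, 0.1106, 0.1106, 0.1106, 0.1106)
A > D > B > C

Key insight: Entropy is maximized by uniform distributions and minimized by concentrated distributions.

Entropies:
  H(A) = 2.5850 bits
  H(B) = 1.9171 bits
  H(C) = 0.8894 bits
  H(D) = 2.2759 bits

Ranking: A > D > B > C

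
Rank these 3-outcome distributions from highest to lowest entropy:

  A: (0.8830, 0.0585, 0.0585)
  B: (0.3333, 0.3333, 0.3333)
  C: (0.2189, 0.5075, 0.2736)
B > C > A

Key insight: Entropy is maximized by uniform distributions and minimized by concentrated distributions.

- Uniform distributions have maximum entropy log₂(3) = 1.5850 bits
- The more "peaked" or concentrated a distribution, the lower its entropy

Entropies:
  H(A) = 0.6377 bits
  H(B) = 1.5850 bits
  H(C) = 1.4879 bits

Ranking: B > C > A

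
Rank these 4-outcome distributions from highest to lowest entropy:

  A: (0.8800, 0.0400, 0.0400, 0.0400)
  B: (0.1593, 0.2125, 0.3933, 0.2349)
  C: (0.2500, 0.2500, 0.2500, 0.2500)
C > B > A

Key insight: Entropy is maximized by uniform distributions and minimized by concentrated distributions.

- Uniform distributions have maximum entropy log₂(4) = 2.0000 bits
- The more "peaked" or concentrated a distribution, the lower its entropy

Entropies:
  H(A) = 0.7196 bits
  H(B) = 1.9174 bits
  H(C) = 2.0000 bits

Ranking: C > B > A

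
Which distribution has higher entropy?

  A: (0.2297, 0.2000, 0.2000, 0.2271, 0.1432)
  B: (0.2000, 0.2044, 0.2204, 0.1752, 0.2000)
B

Both distributions are close to uniform, making this a harder comparison.

H(A) = 2.3034 bits
H(B) = 2.3181 bits

The distribution closer to uniform has higher entropy.
Answer: B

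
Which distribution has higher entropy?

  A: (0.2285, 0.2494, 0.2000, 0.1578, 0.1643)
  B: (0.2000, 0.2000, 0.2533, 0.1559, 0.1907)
B

Both distributions are close to uniform, making this a harder comparison.

H(A) = 2.2991 bits
H(B) = 2.3046 bits

The distribution closer to uniform has higher entropy.
Answer: B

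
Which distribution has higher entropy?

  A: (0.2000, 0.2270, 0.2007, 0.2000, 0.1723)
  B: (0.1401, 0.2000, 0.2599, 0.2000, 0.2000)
A

Both distributions are close to uniform, making this a harder comparison.

H(A) = 2.3165 bits
H(B) = 2.2957 bits

The distribution closer to uniform has higher entropy.
Answer: A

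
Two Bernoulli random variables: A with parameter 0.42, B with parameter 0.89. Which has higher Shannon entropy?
A

For binary distributions, entropy is maximized at p=0.5 and decreases as p moves toward 0 or 1.

H(A) = H(0.42) = 0.9815 bits
H(B) = H(0.89) = 0.4999 bits

Distribution A (p=0.42) is closer to uniform (p=0.5), so it has higher entropy.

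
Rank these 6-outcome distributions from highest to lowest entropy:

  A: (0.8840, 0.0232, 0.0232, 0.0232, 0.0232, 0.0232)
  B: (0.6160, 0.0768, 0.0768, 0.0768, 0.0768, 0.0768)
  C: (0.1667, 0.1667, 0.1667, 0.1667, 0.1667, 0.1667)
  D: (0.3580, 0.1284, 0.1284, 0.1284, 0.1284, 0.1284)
C > D > B > A

Key insight: Entropy is maximized by uniform distributions and minimized by concentrated distributions.

Entropies:
  H(A) = 0.7871 bits
  H(B) = 1.8524 bits
  H(C) = 2.5850 bits
  H(D) = 2.4317 bits

Ranking: C > D > B > A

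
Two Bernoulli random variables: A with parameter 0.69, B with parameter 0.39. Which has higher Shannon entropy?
B

For binary distributions, entropy is maximized at p=0.5 and decreases as p moves toward 0 or 1.

H(A) = H(0.69) = 0.8932 bits
H(B) = H(0.39) = 0.9648 bits

Distribution B (p=0.39) is closer to uniform (p=0.5), so it has higher entropy.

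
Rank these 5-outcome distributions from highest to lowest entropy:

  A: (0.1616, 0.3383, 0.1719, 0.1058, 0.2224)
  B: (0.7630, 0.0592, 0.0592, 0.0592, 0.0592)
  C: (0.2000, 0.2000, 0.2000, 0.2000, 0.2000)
C > A > B

Key insight: Entropy is maximized by uniform distributions and minimized by concentrated distributions.

- Uniform distributions have maximum entropy log₂(5) = 2.3219 bits
- The more "peaked" or concentrated a distribution, the lower its entropy

Entropies:
  H(A) = 2.2157 bits
  H(B) = 1.2640 bits
  H(C) = 2.3219 bits

Ranking: C > A > B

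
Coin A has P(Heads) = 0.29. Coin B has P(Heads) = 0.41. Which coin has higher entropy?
B

For binary distributions, entropy is maximized at p=0.5 and decreases as p moves toward 0 or 1.

H(A) = H(0.29) = 0.8687 bits
H(B) = H(0.41) = 0.9765 bits

Distribution B (p=0.41) is closer to uniform (p=0.5), so it has higher entropy.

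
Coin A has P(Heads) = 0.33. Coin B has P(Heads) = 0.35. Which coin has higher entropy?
B

For binary distributions, entropy is maximized at p=0.5 and decreases as p moves toward 0 or 1.

H(A) = H(0.33) = 0.9149 bits
H(B) = H(0.35) = 0.9341 bits

Distribution B (p=0.35) is closer to uniform (p=0.5), so it has higher entropy.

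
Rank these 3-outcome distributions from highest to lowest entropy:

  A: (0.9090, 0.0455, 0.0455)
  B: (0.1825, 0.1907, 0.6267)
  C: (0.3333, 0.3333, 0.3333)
C > B > A

Key insight: Entropy is maximized by uniform distributions and minimized by concentrated distributions.

- Uniform distributions have maximum entropy log₂(3) = 1.5850 bits
- The more "peaked" or concentrated a distribution, the lower its entropy

Entropies:
  H(A) = 0.5308 bits
  H(B) = 1.3263 bits
  H(C) = 1.5850 bits

Ranking: C > B > A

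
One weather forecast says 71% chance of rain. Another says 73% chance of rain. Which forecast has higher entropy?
71% forecast

Treat each forecast as a Bernoulli distribution. Binary entropy is maximized at p=0.5 and falls off symmetrically toward 0 or 1. The 71% forecast is closer to 50%, so it is more uncertain. H(71%) ≈ 0.869 bits, H(73%) ≈ 0.841 bits.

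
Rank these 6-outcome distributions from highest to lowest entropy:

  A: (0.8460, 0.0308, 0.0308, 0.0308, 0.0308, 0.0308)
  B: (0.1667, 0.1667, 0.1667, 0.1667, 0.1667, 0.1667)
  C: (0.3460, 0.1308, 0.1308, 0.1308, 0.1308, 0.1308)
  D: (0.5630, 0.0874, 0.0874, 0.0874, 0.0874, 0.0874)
B > C > D > A

Key insight: Entropy is maximized by uniform distributions and minimized by concentrated distributions.

Entropies:
  H(A) = 0.9773 bits
  H(B) = 2.5850 bits
  H(C) = 2.4490 bits
  H(D) = 2.0032 bits

Ranking: B > C > D > A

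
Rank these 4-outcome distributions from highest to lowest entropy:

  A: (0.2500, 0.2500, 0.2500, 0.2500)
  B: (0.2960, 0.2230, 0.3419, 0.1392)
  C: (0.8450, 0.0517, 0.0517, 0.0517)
A > B > C

Key insight: Entropy is maximized by uniform distributions and minimized by concentrated distributions.

- Uniform distributions have maximum entropy log₂(4) = 2.0000 bits
- The more "peaked" or concentrated a distribution, the lower its entropy

Entropies:
  H(A) = 2.0000 bits
  H(B) = 1.9279 bits
  H(C) = 0.8679 bits

Ranking: A > B > C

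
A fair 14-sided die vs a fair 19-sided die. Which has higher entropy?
19-sided die

Both are uniform distributions; for uniform over n outcomes, H = log₂(n). H(14-sided) = log₂(14) = 3.807 bits and H(19-sided) = log₂(19) = 4.248 bits. More outcomes in a uniform distribution means higher entropy.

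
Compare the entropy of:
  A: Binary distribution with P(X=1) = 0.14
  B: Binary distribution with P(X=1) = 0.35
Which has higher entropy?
B

For binary distributions, entropy is maximized at p=0.5 and decreases as p moves toward 0 or 1.

H(A) = H(0.14) = 0.5842 bits
H(B) = H(0.35) = 0.9341 bits

Distribution B (p=0.35) is closer to uniform (p=0.5), so it has higher entropy.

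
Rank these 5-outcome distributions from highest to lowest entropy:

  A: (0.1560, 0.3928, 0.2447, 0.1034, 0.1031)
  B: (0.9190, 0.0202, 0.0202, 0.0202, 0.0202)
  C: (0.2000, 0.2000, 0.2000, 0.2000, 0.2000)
C > A > B

Key insight: Entropy is maximized by uniform distributions and minimized by concentrated distributions.

- Uniform distributions have maximum entropy log₂(5) = 2.3219 bits
- The more "peaked" or concentrated a distribution, the lower its entropy

Entropies:
  H(A) = 2.1212 bits
  H(B) = 0.5677 bits
  H(C) = 2.3219 bits

Ranking: C > A > B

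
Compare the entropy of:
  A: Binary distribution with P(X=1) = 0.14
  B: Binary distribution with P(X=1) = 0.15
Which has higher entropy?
B

For binary distributions, entropy is maximized at p=0.5 and decreases as p moves toward 0 or 1.

H(A) = H(0.14) = 0.5842 bits
H(B) = H(0.15) = 0.6098 bits

Distribution B (p=0.15) is closer to uniform (p=0.5), so it has higher entropy.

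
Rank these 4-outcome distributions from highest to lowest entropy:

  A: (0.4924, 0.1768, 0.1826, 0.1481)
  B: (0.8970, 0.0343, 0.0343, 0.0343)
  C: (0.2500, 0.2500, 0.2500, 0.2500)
C > A > B

Key insight: Entropy is maximized by uniform distributions and minimized by concentrated distributions.

- Uniform distributions have maximum entropy log₂(4) = 2.0000 bits
- The more "peaked" or concentrated a distribution, the lower its entropy

Entropies:
  H(A) = 1.8013 bits
  H(B) = 0.6417 bits
  H(C) = 2.0000 bits

Ranking: C > A > B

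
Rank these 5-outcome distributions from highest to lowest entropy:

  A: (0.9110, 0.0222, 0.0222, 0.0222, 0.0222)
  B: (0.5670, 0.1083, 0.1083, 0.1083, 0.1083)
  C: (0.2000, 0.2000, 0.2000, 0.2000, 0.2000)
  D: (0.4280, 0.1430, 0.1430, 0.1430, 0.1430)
C > D > B > A

Key insight: Entropy is maximized by uniform distributions and minimized by concentrated distributions.

Entropies:
  H(A) = 0.6111 bits
  H(B) = 1.8530 bits
  H(C) = 2.3219 bits
  H(D) = 2.1290 bits

Ranking: C > D > B > A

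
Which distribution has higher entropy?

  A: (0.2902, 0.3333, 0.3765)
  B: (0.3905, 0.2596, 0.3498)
A

Both distributions are close to uniform, making this a harder comparison.

H(A) = 1.5769 bits
H(B) = 1.5649 bits

The distribution closer to uniform has higher entropy.
Answer: A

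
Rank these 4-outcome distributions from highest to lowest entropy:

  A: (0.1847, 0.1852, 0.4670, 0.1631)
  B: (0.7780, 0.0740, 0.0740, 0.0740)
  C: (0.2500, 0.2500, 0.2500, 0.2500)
C > A > B

Key insight: Entropy is maximized by uniform distributions and minimized by concentrated distributions.

- Uniform distributions have maximum entropy log₂(4) = 2.0000 bits
- The more "peaked" or concentrated a distribution, the lower its entropy

Entropies:
  H(A) = 1.8403 bits
  H(B) = 1.1157 bits
  H(C) = 2.0000 bits

Ranking: C > A > B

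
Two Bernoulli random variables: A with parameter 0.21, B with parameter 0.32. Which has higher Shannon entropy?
B

For binary distributions, entropy is maximized at p=0.5 and decreases as p moves toward 0 or 1.

H(A) = H(0.21) = 0.7415 bits
H(B) = H(0.32) = 0.9044 bits

Distribution B (p=0.32) is closer to uniform (p=0.5), so it has higher entropy.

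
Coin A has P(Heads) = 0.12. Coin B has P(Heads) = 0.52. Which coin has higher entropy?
B

For binary distributions, entropy is maximized at p=0.5 and decreases as p moves toward 0 or 1.

H(A) = H(0.12) = 0.5294 bits
H(B) = H(0.52) = 0.9988 bits

Distribution B (p=0.52) is closer to uniform (p=0.5), so it has higher entropy.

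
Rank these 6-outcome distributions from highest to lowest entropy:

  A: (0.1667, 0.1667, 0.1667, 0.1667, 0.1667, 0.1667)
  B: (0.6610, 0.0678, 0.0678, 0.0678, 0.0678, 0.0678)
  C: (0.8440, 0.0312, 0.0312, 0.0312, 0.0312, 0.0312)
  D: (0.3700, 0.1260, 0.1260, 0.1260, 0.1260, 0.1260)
A > D > B > C

Key insight: Entropy is maximized by uniform distributions and minimized by concentrated distributions.

Entropies:
  H(A) = 2.5850 bits
  H(B) = 1.7110 bits
  H(C) = 0.9869 bits
  H(D) = 2.4135 bits

Ranking: A > D > B > C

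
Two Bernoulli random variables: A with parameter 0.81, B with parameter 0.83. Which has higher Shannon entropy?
A

For binary distributions, entropy is maximized at p=0.5 and decreases as p moves toward 0 or 1.

H(A) = H(0.81) = 0.7015 bits
H(B) = H(0.83) = 0.6577 bits

Distribution A (p=0.81) is closer to uniform (p=0.5), so it has higher entropy.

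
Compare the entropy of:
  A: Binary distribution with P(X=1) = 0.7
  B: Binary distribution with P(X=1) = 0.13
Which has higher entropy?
A

For binary distributions, entropy is maximized at p=0.5 and decreases as p moves toward 0 or 1.

H(A) = H(0.7) = 0.8813 bits
H(B) = H(0.13) = 0.5574 bits

Distribution A (p=0.7) is closer to uniform (p=0.5), so it has higher entropy.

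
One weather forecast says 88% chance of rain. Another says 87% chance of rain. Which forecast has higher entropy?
87% forecast

Treat each forecast as a Bernoulli distribution. Binary entropy is maximized at p=0.5 and falls off symmetrically toward 0 or 1. The 87% forecast is closer to 50%, so it is more uncertain. H(88%) ≈ 0.529 bits, H(87%) ≈ 0.557 bits.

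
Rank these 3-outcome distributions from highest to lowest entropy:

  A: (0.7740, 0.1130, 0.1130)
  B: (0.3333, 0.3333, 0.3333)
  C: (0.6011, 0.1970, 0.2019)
B > C > A

Key insight: Entropy is maximized by uniform distributions and minimized by concentrated distributions.

- Uniform distributions have maximum entropy log₂(3) = 1.5850 bits
- The more "peaked" or concentrated a distribution, the lower its entropy

Entropies:
  H(A) = 0.9970 bits
  H(B) = 1.5850 bits
  H(C) = 1.3692 bits

Ranking: B > C > A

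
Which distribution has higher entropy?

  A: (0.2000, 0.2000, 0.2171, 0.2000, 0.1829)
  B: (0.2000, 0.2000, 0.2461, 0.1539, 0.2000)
A

Both distributions are close to uniform, making this a harder comparison.

H(A) = 2.3198 bits
H(B) = 2.3065 bits

The distribution closer to uniform has higher entropy.
Answer: A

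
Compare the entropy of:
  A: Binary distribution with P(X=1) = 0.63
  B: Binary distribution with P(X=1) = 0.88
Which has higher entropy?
A

For binary distributions, entropy is maximized at p=0.5 and decreases as p moves toward 0 or 1.

H(A) = H(0.63) = 0.9507 bits
H(B) = H(0.88) = 0.5294 bits

Distribution A (p=0.63) is closer to uniform (p=0.5), so it has higher entropy.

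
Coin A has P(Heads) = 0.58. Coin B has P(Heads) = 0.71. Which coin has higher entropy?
A

For binary distributions, entropy is maximized at p=0.5 and decreases as p moves toward 0 or 1.

H(A) = H(0.58) = 0.9815 bits
H(B) = H(0.71) = 0.8687 bits

Distribution A (p=0.58) is closer to uniform (p=0.5), so it has higher entropy.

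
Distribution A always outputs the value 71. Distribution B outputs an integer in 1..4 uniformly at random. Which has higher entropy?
B

A is deterministic, so H(A) = 0. B is uniform over 4 outcomes, so H(B) = log₂(4) = 2.000 bits. Any distribution with genuine randomness has higher entropy than a deterministic one.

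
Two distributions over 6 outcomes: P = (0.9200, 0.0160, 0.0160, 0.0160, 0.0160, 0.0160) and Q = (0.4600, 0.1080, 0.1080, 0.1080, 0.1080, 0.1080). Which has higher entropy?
Q

P is highly concentrated on one outcome (92%), making it nearly deterministic. Q spreads its mass more evenly (max 46%). The more spread-out distribution has higher entropy: H(P) ≈ 0.588 bits, H(Q) ≈ 2.249 bits.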